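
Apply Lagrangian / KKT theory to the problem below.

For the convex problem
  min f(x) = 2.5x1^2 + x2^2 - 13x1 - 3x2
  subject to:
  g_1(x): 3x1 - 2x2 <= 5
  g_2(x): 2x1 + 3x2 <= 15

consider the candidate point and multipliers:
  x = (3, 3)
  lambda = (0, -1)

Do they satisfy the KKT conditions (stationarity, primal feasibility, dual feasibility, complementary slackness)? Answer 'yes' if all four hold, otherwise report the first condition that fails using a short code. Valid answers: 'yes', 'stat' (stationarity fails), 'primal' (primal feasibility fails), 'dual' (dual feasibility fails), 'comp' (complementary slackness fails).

Gradient of f: grad f(x) = Q x + c = (2, 3)
Constraint values g_i(x) = a_i^T x - b_i:
  g_1((3, 3)) = -2
  g_2((3, 3)) = 0
Stationarity residual: grad f(x) + sum_i lambda_i a_i = (0, 0)
  -> stationarity OK
Primal feasibility (all g_i <= 0): OK
Dual feasibility (all lambda_i >= 0): FAILS
Complementary slackness (lambda_i * g_i(x) = 0 for all i): OK

Verdict: the first failing condition is dual_feasibility -> dual.

dual


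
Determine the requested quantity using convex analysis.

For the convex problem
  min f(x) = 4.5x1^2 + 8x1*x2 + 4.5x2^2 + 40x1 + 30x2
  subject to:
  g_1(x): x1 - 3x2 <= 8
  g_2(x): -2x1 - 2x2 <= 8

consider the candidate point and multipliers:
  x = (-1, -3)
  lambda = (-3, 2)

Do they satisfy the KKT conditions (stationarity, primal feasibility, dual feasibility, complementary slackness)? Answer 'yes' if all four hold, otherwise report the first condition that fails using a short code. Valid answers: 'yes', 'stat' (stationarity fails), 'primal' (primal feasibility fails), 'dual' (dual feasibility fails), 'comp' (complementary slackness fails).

Gradient of f: grad f(x) = Q x + c = (7, -5)
Constraint values g_i(x) = a_i^T x - b_i:
  g_1((-1, -3)) = 0
  g_2((-1, -3)) = 0
Stationarity residual: grad f(x) + sum_i lambda_i a_i = (0, 0)
  -> stationarity OK
Primal feasibility (all g_i <= 0): OK
Dual feasibility (all lambda_i >= 0): FAILS
Complementary slackness (lambda_i * g_i(x) = 0 for all i): OK

Verdict: the first failing condition is dual_feasibility -> dual.

dual


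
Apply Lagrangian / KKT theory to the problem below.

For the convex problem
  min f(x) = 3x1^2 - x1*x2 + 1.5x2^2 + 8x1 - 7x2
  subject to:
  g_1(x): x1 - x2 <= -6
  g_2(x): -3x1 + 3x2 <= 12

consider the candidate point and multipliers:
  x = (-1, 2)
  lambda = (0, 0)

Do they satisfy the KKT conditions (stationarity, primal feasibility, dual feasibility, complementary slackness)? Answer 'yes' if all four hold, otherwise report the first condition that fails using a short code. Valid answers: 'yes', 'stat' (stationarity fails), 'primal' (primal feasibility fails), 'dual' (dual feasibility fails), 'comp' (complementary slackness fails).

Gradient of f: grad f(x) = Q x + c = (0, 0)
Constraint values g_i(x) = a_i^T x - b_i:
  g_1((-1, 2)) = 3
  g_2((-1, 2)) = -3
Stationarity residual: grad f(x) + sum_i lambda_i a_i = (0, 0)
  -> stationarity OK
Primal feasibility (all g_i <= 0): FAILS
Dual feasibility (all lambda_i >= 0): OK
Complementary slackness (lambda_i * g_i(x) = 0 for all i): OK

Verdict: the first failing condition is primal_feasibility -> primal.

primal


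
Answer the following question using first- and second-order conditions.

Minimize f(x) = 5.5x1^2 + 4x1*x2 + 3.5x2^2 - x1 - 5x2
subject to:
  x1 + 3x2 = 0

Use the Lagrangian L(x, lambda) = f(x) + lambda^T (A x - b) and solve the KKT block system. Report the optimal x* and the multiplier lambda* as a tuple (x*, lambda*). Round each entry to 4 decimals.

Form the Lagrangian:
  L(x, lambda) = (1/2) x^T Q x + c^T x + lambda^T (A x - b)
Stationarity (grad_x L = 0): Q x + c + A^T lambda = 0.
Primal feasibility: A x = b.

This gives the KKT block system:
  [ Q   A^T ] [ x     ]   [-c ]
  [ A    0  ] [ lambda ] = [ b ]

Solving the linear system:
  x*      = (-0.0732, 0.0244)
  lambda* = (1.7073)
  f(x*)   = -0.0244

x* = (-0.0732, 0.0244), lambda* = (1.7073)


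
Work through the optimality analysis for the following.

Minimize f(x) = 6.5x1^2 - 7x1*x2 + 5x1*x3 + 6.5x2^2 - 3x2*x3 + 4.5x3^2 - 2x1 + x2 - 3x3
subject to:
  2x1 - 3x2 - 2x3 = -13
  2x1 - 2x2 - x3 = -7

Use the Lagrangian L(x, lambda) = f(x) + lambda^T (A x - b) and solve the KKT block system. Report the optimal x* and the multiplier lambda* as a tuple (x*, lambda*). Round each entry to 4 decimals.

Form the Lagrangian:
  L(x, lambda) = (1/2) x^T Q x + c^T x + lambda^T (A x - b)
Stationarity (grad_x L = 0): Q x + c + A^T lambda = 0.
Primal feasibility: A x = b.

This gives the KKT block system:
  [ Q   A^T ] [ x     ]   [-c ]
  [ A    0  ] [ lambda ] = [ b ]

Solving the linear system:
  x*      = (0.8312, 2.6623, 3.3377)
  lambda* = (26.6364, -30.0649)
  f(x*)   = 63.4026

x* = (0.8312, 2.6623, 3.3377), lambda* = (26.6364, -30.0649)


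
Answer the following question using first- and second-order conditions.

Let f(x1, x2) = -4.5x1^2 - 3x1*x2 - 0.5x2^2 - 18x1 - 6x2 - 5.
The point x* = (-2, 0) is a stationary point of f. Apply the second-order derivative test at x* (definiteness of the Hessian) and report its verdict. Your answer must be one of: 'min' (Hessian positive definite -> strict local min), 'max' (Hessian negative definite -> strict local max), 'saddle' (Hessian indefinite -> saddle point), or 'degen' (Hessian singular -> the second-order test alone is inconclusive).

Compute the Hessian H = grad^2 f:
  H = [[-9, -3], [-3, -1]]
Verify stationarity: grad f(x*) = H x* + g = (0, 0).
Eigenvalues of H: -10, 0.
H has a zero eigenvalue (singular; negative semidefinite but not definite), so H is neither positive definite, negative definite, nor indefinite. The second-order test alone is inconclusive -> degen.
(Indeed, f is constant along the null direction of H through x*, so x* is not a strict local extremum.)

degen


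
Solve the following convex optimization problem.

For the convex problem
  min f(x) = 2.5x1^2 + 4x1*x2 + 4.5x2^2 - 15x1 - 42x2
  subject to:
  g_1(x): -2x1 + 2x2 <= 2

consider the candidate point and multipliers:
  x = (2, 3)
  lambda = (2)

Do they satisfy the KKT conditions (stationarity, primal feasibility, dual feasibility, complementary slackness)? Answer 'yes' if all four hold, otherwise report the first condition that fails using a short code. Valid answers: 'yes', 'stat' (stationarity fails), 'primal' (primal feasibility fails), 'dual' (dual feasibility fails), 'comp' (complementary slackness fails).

Gradient of f: grad f(x) = Q x + c = (7, -7)
Constraint values g_i(x) = a_i^T x - b_i:
  g_1((2, 3)) = 0
Stationarity residual: grad f(x) + sum_i lambda_i a_i = (3, -3)
  -> stationarity FAILS
Primal feasibility (all g_i <= 0): OK
Dual feasibility (all lambda_i >= 0): OK
Complementary slackness (lambda_i * g_i(x) = 0 for all i): OK

Verdict: the first failing condition is stationarity -> stat.

stat


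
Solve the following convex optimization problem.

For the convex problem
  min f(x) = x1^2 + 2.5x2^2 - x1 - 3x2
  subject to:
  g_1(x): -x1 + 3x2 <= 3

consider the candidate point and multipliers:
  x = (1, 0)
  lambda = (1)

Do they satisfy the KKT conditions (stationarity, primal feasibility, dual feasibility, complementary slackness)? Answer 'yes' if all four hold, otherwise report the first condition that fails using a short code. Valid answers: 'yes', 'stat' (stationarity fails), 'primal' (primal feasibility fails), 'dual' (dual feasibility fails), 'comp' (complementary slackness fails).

Gradient of f: grad f(x) = Q x + c = (1, -3)
Constraint values g_i(x) = a_i^T x - b_i:
  g_1((1, 0)) = -4
Stationarity residual: grad f(x) + sum_i lambda_i a_i = (0, 0)
  -> stationarity OK
Primal feasibility (all g_i <= 0): OK
Dual feasibility (all lambda_i >= 0): OK
Complementary slackness (lambda_i * g_i(x) = 0 for all i): FAILS

Verdict: the first failing condition is complementary_slackness -> comp.

comp


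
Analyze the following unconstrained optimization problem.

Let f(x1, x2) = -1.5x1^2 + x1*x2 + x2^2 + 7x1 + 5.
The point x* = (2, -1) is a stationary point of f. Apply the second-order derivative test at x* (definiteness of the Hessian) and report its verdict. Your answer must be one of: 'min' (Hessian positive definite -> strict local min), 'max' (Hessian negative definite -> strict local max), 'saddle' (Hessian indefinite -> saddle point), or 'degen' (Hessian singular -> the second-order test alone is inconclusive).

Compute the Hessian H = grad^2 f:
  H = [[-3, 1], [1, 2]]
Verify stationarity: grad f(x*) = H x* + g = (0, 0).
Eigenvalues of H: -3.1926, 2.1926.
Eigenvalues have mixed signs, so H is indefinite -> x* is a saddle point.

saddle


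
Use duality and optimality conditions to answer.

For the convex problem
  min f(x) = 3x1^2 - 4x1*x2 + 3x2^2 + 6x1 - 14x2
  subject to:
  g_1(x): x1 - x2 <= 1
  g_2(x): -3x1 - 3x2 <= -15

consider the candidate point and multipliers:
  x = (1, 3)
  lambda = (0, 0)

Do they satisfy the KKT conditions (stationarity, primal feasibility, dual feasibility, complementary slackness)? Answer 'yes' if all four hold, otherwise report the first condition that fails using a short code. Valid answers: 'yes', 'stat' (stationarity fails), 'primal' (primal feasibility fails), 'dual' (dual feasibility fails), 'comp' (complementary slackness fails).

Gradient of f: grad f(x) = Q x + c = (0, 0)
Constraint values g_i(x) = a_i^T x - b_i:
  g_1((1, 3)) = -3
  g_2((1, 3)) = 3
Stationarity residual: grad f(x) + sum_i lambda_i a_i = (0, 0)
  -> stationarity OK
Primal feasibility (all g_i <= 0): FAILS
Dual feasibility (all lambda_i >= 0): OK
Complementary slackness (lambda_i * g_i(x) = 0 for all i): OK

Verdict: the first failing condition is primal_feasibility -> primal.

primal


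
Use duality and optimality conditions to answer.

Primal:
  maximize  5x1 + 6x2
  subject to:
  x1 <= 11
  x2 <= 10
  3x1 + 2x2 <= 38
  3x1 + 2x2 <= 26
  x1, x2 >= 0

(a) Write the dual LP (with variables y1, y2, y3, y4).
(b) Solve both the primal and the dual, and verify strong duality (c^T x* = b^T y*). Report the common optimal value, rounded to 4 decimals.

The standard primal-dual pair for 'max c^T x s.t. A x <= b, x >= 0' is:
  Dual:  min b^T y  s.t.  A^T y >= c,  y >= 0.

So the dual LP is:
  minimize  11y1 + 10y2 + 38y3 + 26y4
  subject to:
    y1 + 3y3 + 3y4 >= 5
    y2 + 2y3 + 2y4 >= 6
    y1, y2, y3, y4 >= 0

Solving the primal: x* = (2, 10).
  primal value c^T x* = 70.
Solving the dual: y* = (0, 2.6667, 0, 1.6667).
  dual value b^T y* = 70.
Strong duality: c^T x* = b^T y*. Confirmed.

70


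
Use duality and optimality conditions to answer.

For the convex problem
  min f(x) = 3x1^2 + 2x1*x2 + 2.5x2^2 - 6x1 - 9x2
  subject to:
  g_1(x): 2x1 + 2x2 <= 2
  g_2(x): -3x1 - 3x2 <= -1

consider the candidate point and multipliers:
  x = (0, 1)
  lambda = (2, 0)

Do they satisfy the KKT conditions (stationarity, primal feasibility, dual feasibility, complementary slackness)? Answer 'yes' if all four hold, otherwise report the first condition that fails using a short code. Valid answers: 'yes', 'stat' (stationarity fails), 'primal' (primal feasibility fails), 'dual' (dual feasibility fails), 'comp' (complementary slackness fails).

Gradient of f: grad f(x) = Q x + c = (-4, -4)
Constraint values g_i(x) = a_i^T x - b_i:
  g_1((0, 1)) = 0
  g_2((0, 1)) = -2
Stationarity residual: grad f(x) + sum_i lambda_i a_i = (0, 0)
  -> stationarity OK
Primal feasibility (all g_i <= 0): OK
Dual feasibility (all lambda_i >= 0): OK
Complementary slackness (lambda_i * g_i(x) = 0 for all i): OK

Verdict: yes, KKT holds.

yes


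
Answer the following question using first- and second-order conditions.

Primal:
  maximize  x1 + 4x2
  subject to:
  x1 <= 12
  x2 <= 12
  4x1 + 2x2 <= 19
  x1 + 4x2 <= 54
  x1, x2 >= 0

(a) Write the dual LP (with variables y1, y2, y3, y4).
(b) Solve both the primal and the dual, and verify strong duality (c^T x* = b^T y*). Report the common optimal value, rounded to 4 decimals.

The standard primal-dual pair for 'max c^T x s.t. A x <= b, x >= 0' is:
  Dual:  min b^T y  s.t.  A^T y >= c,  y >= 0.

So the dual LP is:
  minimize  12y1 + 12y2 + 19y3 + 54y4
  subject to:
    y1 + 4y3 + y4 >= 1
    y2 + 2y3 + 4y4 >= 4
    y1, y2, y3, y4 >= 0

Solving the primal: x* = (0, 9.5).
  primal value c^T x* = 38.
Solving the dual: y* = (0, 0, 2, 0).
  dual value b^T y* = 38.
Strong duality: c^T x* = b^T y*. Confirmed.

38


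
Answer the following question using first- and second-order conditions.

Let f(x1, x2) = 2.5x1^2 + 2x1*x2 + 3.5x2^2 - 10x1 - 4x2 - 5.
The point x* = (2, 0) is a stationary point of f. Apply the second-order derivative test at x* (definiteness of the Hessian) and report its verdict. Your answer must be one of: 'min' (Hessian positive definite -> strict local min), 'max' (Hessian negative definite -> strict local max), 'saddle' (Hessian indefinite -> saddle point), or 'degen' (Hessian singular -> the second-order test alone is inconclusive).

Compute the Hessian H = grad^2 f:
  H = [[5, 2], [2, 7]]
Verify stationarity: grad f(x*) = H x* + g = (0, 0).
Eigenvalues of H: 3.7639, 8.2361.
Both eigenvalues > 0, so H is positive definite -> x* is a strict local min.

min


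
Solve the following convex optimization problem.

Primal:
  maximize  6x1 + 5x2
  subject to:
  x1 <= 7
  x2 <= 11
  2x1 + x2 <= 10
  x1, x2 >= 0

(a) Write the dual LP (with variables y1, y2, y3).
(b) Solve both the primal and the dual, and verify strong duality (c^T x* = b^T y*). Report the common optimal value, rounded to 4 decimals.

The standard primal-dual pair for 'max c^T x s.t. A x <= b, x >= 0' is:
  Dual:  min b^T y  s.t.  A^T y >= c,  y >= 0.

So the dual LP is:
  minimize  7y1 + 11y2 + 10y3
  subject to:
    y1 + 2y3 >= 6
    y2 + y3 >= 5
    y1, y2, y3 >= 0

Solving the primal: x* = (0, 10).
  primal value c^T x* = 50.
Solving the dual: y* = (0, 0, 5).
  dual value b^T y* = 50.
Strong duality: c^T x* = b^T y*. Confirmed.

50


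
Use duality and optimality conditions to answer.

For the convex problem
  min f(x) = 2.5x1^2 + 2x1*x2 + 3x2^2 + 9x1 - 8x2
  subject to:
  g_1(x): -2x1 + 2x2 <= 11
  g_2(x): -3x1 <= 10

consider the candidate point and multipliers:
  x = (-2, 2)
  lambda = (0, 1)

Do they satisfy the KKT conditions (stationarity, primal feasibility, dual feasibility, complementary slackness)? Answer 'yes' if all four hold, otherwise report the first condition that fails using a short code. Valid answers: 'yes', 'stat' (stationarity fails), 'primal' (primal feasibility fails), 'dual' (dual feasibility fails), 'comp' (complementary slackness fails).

Gradient of f: grad f(x) = Q x + c = (3, 0)
Constraint values g_i(x) = a_i^T x - b_i:
  g_1((-2, 2)) = -3
  g_2((-2, 2)) = -4
Stationarity residual: grad f(x) + sum_i lambda_i a_i = (0, 0)
  -> stationarity OK
Primal feasibility (all g_i <= 0): OK
Dual feasibility (all lambda_i >= 0): OK
Complementary slackness (lambda_i * g_i(x) = 0 for all i): FAILS

Verdict: the first failing condition is complementary_slackness -> comp.

comp


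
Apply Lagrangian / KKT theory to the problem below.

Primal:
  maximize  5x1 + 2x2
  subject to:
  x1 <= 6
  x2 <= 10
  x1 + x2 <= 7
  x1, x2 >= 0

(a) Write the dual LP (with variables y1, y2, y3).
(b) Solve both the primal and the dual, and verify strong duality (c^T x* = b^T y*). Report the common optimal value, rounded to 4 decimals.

The standard primal-dual pair for 'max c^T x s.t. A x <= b, x >= 0' is:
  Dual:  min b^T y  s.t.  A^T y >= c,  y >= 0.

So the dual LP is:
  minimize  6y1 + 10y2 + 7y3
  subject to:
    y1 + y3 >= 5
    y2 + y3 >= 2
    y1, y2, y3 >= 0

Solving the primal: x* = (6, 1).
  primal value c^T x* = 32.
Solving the dual: y* = (3, 0, 2).
  dual value b^T y* = 32.
Strong duality: c^T x* = b^T y*. Confirmed.

32


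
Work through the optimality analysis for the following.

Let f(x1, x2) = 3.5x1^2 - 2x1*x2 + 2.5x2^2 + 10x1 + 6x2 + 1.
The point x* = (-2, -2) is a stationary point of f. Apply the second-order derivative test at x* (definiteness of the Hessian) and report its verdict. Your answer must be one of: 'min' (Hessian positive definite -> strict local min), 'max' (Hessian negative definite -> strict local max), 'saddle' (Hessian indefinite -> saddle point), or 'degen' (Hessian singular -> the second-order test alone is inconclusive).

Compute the Hessian H = grad^2 f:
  H = [[7, -2], [-2, 5]]
Verify stationarity: grad f(x*) = H x* + g = (0, 0).
Eigenvalues of H: 3.7639, 8.2361.
Both eigenvalues > 0, so H is positive definite -> x* is a strict local min.

min


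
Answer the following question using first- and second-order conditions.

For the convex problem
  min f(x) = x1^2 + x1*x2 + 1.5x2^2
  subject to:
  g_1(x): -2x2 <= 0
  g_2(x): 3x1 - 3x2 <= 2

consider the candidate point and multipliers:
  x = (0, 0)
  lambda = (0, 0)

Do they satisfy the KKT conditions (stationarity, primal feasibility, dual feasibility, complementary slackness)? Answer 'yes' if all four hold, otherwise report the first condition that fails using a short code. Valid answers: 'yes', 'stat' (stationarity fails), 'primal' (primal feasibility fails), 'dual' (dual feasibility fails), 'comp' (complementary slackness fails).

Gradient of f: grad f(x) = Q x + c = (0, 0)
Constraint values g_i(x) = a_i^T x - b_i:
  g_1((0, 0)) = 0
  g_2((0, 0)) = -2
Stationarity residual: grad f(x) + sum_i lambda_i a_i = (0, 0)
  -> stationarity OK
Primal feasibility (all g_i <= 0): OK
Dual feasibility (all lambda_i >= 0): OK
Complementary slackness (lambda_i * g_i(x) = 0 for all i): OK

Verdict: yes, KKT holds.

yes


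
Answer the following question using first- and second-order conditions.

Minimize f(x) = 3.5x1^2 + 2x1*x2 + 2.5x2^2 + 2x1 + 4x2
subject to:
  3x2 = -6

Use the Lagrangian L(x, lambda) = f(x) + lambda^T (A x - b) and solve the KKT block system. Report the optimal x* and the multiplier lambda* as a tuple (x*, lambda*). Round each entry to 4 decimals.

Form the Lagrangian:
  L(x, lambda) = (1/2) x^T Q x + c^T x + lambda^T (A x - b)
Stationarity (grad_x L = 0): Q x + c + A^T lambda = 0.
Primal feasibility: A x = b.

This gives the KKT block system:
  [ Q   A^T ] [ x     ]   [-c ]
  [ A    0  ] [ lambda ] = [ b ]

Solving the linear system:
  x*      = (0.2857, -2)
  lambda* = (1.8095)
  f(x*)   = 1.7143

x* = (0.2857, -2), lambda* = (1.8095)


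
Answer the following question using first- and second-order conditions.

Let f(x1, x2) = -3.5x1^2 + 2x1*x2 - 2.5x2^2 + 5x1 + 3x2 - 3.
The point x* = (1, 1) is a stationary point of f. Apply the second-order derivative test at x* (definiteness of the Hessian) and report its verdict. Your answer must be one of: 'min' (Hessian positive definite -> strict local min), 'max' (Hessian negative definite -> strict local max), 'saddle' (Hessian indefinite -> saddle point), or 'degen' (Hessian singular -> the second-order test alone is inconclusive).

Compute the Hessian H = grad^2 f:
  H = [[-7, 2], [2, -5]]
Verify stationarity: grad f(x*) = H x* + g = (0, 0).
Eigenvalues of H: -8.2361, -3.7639.
Both eigenvalues < 0, so H is negative definite -> x* is a strict local max.

max


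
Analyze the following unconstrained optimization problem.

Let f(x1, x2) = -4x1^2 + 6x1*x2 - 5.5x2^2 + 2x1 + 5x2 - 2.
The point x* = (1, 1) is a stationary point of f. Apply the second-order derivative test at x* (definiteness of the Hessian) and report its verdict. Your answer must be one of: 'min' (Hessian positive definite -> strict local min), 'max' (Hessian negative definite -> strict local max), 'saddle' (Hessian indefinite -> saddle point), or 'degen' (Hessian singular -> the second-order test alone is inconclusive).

Compute the Hessian H = grad^2 f:
  H = [[-8, 6], [6, -11]]
Verify stationarity: grad f(x*) = H x* + g = (0, 0).
Eigenvalues of H: -15.6847, -3.3153.
Both eigenvalues < 0, so H is negative definite -> x* is a strict local max.

max


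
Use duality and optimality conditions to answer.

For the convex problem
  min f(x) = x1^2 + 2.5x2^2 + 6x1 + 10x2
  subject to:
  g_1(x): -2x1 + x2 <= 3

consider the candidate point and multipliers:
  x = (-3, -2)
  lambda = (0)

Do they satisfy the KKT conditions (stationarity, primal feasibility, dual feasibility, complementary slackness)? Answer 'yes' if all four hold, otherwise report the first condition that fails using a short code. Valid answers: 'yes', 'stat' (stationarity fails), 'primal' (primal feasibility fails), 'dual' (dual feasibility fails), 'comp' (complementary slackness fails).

Gradient of f: grad f(x) = Q x + c = (0, 0)
Constraint values g_i(x) = a_i^T x - b_i:
  g_1((-3, -2)) = 1
Stationarity residual: grad f(x) + sum_i lambda_i a_i = (0, 0)
  -> stationarity OK
Primal feasibility (all g_i <= 0): FAILS
Dual feasibility (all lambda_i >= 0): OK
Complementary slackness (lambda_i * g_i(x) = 0 for all i): OK

Verdict: the first failing condition is primal_feasibility -> primal.

primal


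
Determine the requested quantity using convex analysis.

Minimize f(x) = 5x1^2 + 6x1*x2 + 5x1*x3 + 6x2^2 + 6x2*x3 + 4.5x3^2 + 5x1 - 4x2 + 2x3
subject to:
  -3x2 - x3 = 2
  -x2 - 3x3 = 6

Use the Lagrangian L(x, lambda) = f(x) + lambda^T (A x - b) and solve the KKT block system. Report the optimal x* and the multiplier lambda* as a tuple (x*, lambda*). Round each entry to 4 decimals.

Form the Lagrangian:
  L(x, lambda) = (1/2) x^T Q x + c^T x + lambda^T (A x - b)
Stationarity (grad_x L = 0): Q x + c + A^T lambda = 0.
Primal feasibility: A x = b.

This gives the KKT block system:
  [ Q   A^T ] [ x     ]   [-c ]
  [ A    0  ] [ lambda ] = [ b ]

Solving the linear system:
  x*      = (0.5, 0, -2)
  lambda* = (-3.1875, -3.4375)
  f(x*)   = 12.75

x* = (0.5, 0, -2), lambda* = (-3.1875, -3.4375)


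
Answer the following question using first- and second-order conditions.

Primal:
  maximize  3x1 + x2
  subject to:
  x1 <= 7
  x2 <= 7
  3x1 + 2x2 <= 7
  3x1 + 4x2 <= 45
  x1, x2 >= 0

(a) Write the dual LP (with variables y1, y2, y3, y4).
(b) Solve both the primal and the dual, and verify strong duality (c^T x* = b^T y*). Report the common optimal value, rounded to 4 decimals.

The standard primal-dual pair for 'max c^T x s.t. A x <= b, x >= 0' is:
  Dual:  min b^T y  s.t.  A^T y >= c,  y >= 0.

So the dual LP is:
  minimize  7y1 + 7y2 + 7y3 + 45y4
  subject to:
    y1 + 3y3 + 3y4 >= 3
    y2 + 2y3 + 4y4 >= 1
    y1, y2, y3, y4 >= 0

Solving the primal: x* = (2.3333, 0).
  primal value c^T x* = 7.
Solving the dual: y* = (0, 0, 1, 0).
  dual value b^T y* = 7.
Strong duality: c^T x* = b^T y*. Confirmed.

7


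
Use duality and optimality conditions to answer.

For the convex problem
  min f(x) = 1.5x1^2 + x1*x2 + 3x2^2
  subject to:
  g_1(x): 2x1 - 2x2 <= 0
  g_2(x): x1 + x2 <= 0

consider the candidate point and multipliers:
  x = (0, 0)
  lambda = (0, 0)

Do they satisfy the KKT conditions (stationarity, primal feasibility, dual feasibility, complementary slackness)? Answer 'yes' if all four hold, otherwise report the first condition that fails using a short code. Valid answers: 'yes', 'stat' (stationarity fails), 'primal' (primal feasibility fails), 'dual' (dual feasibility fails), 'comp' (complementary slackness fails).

Gradient of f: grad f(x) = Q x + c = (0, 0)
Constraint values g_i(x) = a_i^T x - b_i:
  g_1((0, 0)) = 0
  g_2((0, 0)) = 0
Stationarity residual: grad f(x) + sum_i lambda_i a_i = (0, 0)
  -> stationarity OK
Primal feasibility (all g_i <= 0): OK
Dual feasibility (all lambda_i >= 0): OK
Complementary slackness (lambda_i * g_i(x) = 0 for all i): OK

Verdict: yes, KKT holds.

yes


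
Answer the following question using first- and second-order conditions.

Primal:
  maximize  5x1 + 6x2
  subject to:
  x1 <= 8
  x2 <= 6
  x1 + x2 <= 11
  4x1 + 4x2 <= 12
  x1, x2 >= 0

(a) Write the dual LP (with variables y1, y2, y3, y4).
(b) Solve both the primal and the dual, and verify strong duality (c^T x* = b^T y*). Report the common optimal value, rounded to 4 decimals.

The standard primal-dual pair for 'max c^T x s.t. A x <= b, x >= 0' is:
  Dual:  min b^T y  s.t.  A^T y >= c,  y >= 0.

So the dual LP is:
  minimize  8y1 + 6y2 + 11y3 + 12y4
  subject to:
    y1 + y3 + 4y4 >= 5
    y2 + y3 + 4y4 >= 6
    y1, y2, y3, y4 >= 0

Solving the primal: x* = (0, 3).
  primal value c^T x* = 18.
Solving the dual: y* = (0, 0, 0, 1.5).
  dual value b^T y* = 18.
Strong duality: c^T x* = b^T y*. Confirmed.

18


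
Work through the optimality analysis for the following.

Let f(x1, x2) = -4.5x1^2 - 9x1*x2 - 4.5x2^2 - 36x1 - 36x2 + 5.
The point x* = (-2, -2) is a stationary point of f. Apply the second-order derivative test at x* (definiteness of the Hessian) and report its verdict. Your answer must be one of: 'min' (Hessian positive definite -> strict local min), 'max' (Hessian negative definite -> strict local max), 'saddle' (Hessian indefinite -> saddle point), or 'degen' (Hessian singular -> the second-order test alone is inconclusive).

Compute the Hessian H = grad^2 f:
  H = [[-9, -9], [-9, -9]]
Verify stationarity: grad f(x*) = H x* + g = (0, 0).
Eigenvalues of H: -18, 0.
H has a zero eigenvalue (singular; negative semidefinite but not definite), so H is neither positive definite, negative definite, nor indefinite. The second-order test alone is inconclusive -> degen.
(Indeed, f is constant along the null direction of H through x*, so x* is not a strict local extremum.)

degen


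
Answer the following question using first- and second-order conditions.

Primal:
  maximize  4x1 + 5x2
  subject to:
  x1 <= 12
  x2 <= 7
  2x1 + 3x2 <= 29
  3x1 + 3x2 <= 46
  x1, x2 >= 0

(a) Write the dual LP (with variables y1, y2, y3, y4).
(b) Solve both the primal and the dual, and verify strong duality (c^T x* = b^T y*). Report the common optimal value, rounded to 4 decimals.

The standard primal-dual pair for 'max c^T x s.t. A x <= b, x >= 0' is:
  Dual:  min b^T y  s.t.  A^T y >= c,  y >= 0.

So the dual LP is:
  minimize  12y1 + 7y2 + 29y3 + 46y4
  subject to:
    y1 + 2y3 + 3y4 >= 4
    y2 + 3y3 + 3y4 >= 5
    y1, y2, y3, y4 >= 0

Solving the primal: x* = (12, 1.6667).
  primal value c^T x* = 56.3333.
Solving the dual: y* = (0.6667, 0, 1.6667, 0).
  dual value b^T y* = 56.3333.
Strong duality: c^T x* = b^T y*. Confirmed.

56.3333


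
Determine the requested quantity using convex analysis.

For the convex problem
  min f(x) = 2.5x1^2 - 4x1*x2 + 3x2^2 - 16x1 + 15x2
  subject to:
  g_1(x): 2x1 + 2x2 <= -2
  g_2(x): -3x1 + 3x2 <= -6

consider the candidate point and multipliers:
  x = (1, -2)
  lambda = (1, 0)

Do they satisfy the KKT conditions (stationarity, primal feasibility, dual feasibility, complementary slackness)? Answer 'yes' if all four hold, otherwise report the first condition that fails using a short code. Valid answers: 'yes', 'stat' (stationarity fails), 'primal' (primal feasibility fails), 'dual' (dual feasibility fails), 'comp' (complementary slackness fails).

Gradient of f: grad f(x) = Q x + c = (-3, -1)
Constraint values g_i(x) = a_i^T x - b_i:
  g_1((1, -2)) = 0
  g_2((1, -2)) = -3
Stationarity residual: grad f(x) + sum_i lambda_i a_i = (-1, 1)
  -> stationarity FAILS
Primal feasibility (all g_i <= 0): OK
Dual feasibility (all lambda_i >= 0): OK
Complementary slackness (lambda_i * g_i(x) = 0 for all i): OK

Verdict: the first failing condition is stationarity -> stat.

stat


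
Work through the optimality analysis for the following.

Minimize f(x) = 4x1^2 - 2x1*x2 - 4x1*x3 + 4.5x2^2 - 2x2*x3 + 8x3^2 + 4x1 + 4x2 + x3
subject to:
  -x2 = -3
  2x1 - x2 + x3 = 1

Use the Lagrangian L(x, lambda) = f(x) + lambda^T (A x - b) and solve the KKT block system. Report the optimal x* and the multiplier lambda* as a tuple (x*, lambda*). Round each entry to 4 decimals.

Form the Lagrangian:
  L(x, lambda) = (1/2) x^T Q x + c^T x + lambda^T (A x - b)
Stationarity (grad_x L = 0): Q x + c + A^T lambda = 0.
Primal feasibility: A x = b.

This gives the KKT block system:
  [ Q   A^T ] [ x     ]   [-c ]
  [ A    0  ] [ lambda ] = [ b ]

Solving the linear system:
  x*      = (1.5455, 3, 0.9091)
  lambda* = (29.4545, -3.3636)
  f(x*)   = 55.4091

x* = (1.5455, 3, 0.9091), lambda* = (29.4545, -3.3636)


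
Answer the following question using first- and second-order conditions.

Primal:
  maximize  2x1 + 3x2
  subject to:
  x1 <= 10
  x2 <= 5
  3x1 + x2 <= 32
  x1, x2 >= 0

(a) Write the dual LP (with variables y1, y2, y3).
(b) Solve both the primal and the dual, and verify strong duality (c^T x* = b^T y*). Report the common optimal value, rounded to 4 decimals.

The standard primal-dual pair for 'max c^T x s.t. A x <= b, x >= 0' is:
  Dual:  min b^T y  s.t.  A^T y >= c,  y >= 0.

So the dual LP is:
  minimize  10y1 + 5y2 + 32y3
  subject to:
    y1 + 3y3 >= 2
    y2 + y3 >= 3
    y1, y2, y3 >= 0

Solving the primal: x* = (9, 5).
  primal value c^T x* = 33.
Solving the dual: y* = (0, 2.3333, 0.6667).
  dual value b^T y* = 33.
Strong duality: c^T x* = b^T y*. Confirmed.

33


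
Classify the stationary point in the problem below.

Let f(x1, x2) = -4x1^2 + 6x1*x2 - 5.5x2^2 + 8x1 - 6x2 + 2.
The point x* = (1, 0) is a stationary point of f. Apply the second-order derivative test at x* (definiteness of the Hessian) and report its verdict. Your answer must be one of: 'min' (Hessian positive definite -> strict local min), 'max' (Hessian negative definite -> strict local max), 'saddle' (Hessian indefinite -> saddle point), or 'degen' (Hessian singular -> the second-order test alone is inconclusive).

Compute the Hessian H = grad^2 f:
  H = [[-8, 6], [6, -11]]
Verify stationarity: grad f(x*) = H x* + g = (0, 0).
Eigenvalues of H: -15.6847, -3.3153.
Both eigenvalues < 0, so H is negative definite -> x* is a strict local max.

max


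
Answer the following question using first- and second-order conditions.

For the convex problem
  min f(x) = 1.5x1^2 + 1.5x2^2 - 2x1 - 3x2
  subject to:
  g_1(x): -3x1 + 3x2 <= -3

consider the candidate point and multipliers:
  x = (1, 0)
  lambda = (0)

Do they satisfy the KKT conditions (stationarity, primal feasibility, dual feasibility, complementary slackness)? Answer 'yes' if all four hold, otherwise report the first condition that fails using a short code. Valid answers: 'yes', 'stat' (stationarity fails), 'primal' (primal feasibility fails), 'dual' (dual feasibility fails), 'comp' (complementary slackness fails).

Gradient of f: grad f(x) = Q x + c = (1, -3)
Constraint values g_i(x) = a_i^T x - b_i:
  g_1((1, 0)) = 0
Stationarity residual: grad f(x) + sum_i lambda_i a_i = (1, -3)
  -> stationarity FAILS
Primal feasibility (all g_i <= 0): OK
Dual feasibility (all lambda_i >= 0): OK
Complementary slackness (lambda_i * g_i(x) = 0 for all i): OK

Verdict: the first failing condition is stationarity -> stat.

stat


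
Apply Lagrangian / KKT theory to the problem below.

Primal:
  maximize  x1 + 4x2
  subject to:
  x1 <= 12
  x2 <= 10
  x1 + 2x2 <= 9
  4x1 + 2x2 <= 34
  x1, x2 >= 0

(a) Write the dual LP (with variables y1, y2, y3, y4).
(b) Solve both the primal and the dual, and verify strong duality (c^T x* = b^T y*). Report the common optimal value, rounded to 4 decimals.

The standard primal-dual pair for 'max c^T x s.t. A x <= b, x >= 0' is:
  Dual:  min b^T y  s.t.  A^T y >= c,  y >= 0.

So the dual LP is:
  minimize  12y1 + 10y2 + 9y3 + 34y4
  subject to:
    y1 + y3 + 4y4 >= 1
    y2 + 2y3 + 2y4 >= 4
    y1, y2, y3, y4 >= 0

Solving the primal: x* = (0, 4.5).
  primal value c^T x* = 18.
Solving the dual: y* = (0, 0, 2, 0).
  dual value b^T y* = 18.
Strong duality: c^T x* = b^T y*. Confirmed.

18


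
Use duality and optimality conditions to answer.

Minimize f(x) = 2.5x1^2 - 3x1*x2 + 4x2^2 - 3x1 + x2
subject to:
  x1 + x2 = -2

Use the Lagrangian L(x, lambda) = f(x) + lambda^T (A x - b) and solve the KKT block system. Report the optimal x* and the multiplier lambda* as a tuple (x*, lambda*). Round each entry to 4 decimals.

Form the Lagrangian:
  L(x, lambda) = (1/2) x^T Q x + c^T x + lambda^T (A x - b)
Stationarity (grad_x L = 0): Q x + c + A^T lambda = 0.
Primal feasibility: A x = b.

This gives the KKT block system:
  [ Q   A^T ] [ x     ]   [-c ]
  [ A    0  ] [ lambda ] = [ b ]

Solving the linear system:
  x*      = (-0.9474, -1.0526)
  lambda* = (4.5789)
  f(x*)   = 5.4737

x* = (-0.9474, -1.0526), lambda* = (4.5789)


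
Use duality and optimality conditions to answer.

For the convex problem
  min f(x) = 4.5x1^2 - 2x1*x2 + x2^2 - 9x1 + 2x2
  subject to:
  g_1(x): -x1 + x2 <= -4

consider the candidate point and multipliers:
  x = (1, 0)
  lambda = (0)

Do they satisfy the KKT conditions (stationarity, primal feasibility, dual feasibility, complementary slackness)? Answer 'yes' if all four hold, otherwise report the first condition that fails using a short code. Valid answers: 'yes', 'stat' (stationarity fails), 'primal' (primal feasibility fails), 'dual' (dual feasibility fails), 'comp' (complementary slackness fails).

Gradient of f: grad f(x) = Q x + c = (0, 0)
Constraint values g_i(x) = a_i^T x - b_i:
  g_1((1, 0)) = 3
Stationarity residual: grad f(x) + sum_i lambda_i a_i = (0, 0)
  -> stationarity OK
Primal feasibility (all g_i <= 0): FAILS
Dual feasibility (all lambda_i >= 0): OK
Complementary slackness (lambda_i * g_i(x) = 0 for all i): OK

Verdict: the first failing condition is primal_feasibility -> primal.

primal


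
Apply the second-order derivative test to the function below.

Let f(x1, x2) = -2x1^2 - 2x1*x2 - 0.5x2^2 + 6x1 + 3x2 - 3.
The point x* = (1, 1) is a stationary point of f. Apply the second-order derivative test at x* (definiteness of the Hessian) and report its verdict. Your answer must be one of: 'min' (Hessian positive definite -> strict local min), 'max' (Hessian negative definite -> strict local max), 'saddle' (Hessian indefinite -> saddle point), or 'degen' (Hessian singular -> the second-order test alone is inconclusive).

Compute the Hessian H = grad^2 f:
  H = [[-4, -2], [-2, -1]]
Verify stationarity: grad f(x*) = H x* + g = (0, 0).
Eigenvalues of H: -5, 0.
H has a zero eigenvalue (singular; negative semidefinite but not definite), so H is neither positive definite, negative definite, nor indefinite. The second-order test alone is inconclusive -> degen.
(Indeed, f is constant along the null direction of H through x*, so x* is not a strict local extremum.)

degen


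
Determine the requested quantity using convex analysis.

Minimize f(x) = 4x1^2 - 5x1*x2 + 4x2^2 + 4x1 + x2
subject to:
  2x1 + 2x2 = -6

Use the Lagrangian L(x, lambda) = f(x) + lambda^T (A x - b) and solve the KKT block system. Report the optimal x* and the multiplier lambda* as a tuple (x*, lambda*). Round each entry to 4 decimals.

Form the Lagrangian:
  L(x, lambda) = (1/2) x^T Q x + c^T x + lambda^T (A x - b)
Stationarity (grad_x L = 0): Q x + c + A^T lambda = 0.
Primal feasibility: A x = b.

This gives the KKT block system:
  [ Q   A^T ] [ x     ]   [-c ]
  [ A    0  ] [ lambda ] = [ b ]

Solving the linear system:
  x*      = (-1.6154, -1.3846)
  lambda* = (1)
  f(x*)   = -0.9231

x* = (-1.6154, -1.3846), lambda* = (1)


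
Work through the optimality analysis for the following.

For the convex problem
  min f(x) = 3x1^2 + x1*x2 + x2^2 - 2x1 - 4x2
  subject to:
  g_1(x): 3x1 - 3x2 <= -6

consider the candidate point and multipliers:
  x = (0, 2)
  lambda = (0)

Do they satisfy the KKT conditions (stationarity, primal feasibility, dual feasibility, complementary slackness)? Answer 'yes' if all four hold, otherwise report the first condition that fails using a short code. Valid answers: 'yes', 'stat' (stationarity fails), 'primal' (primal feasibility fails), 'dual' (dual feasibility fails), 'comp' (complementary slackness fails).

Gradient of f: grad f(x) = Q x + c = (0, 0)
Constraint values g_i(x) = a_i^T x - b_i:
  g_1((0, 2)) = 0
Stationarity residual: grad f(x) + sum_i lambda_i a_i = (0, 0)
  -> stationarity OK
Primal feasibility (all g_i <= 0): OK
Dual feasibility (all lambda_i >= 0): OK
Complementary slackness (lambda_i * g_i(x) = 0 for all i): OK

Verdict: yes, KKT holds.

yes


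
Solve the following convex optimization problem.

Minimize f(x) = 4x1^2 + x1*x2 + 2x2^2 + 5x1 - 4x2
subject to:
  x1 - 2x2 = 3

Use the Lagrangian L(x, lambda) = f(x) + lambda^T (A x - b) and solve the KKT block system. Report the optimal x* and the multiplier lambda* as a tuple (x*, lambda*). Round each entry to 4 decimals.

Form the Lagrangian:
  L(x, lambda) = (1/2) x^T Q x + c^T x + lambda^T (A x - b)
Stationarity (grad_x L = 0): Q x + c + A^T lambda = 0.
Primal feasibility: A x = b.

This gives the KKT block system:
  [ Q   A^T ] [ x     ]   [-c ]
  [ A    0  ] [ lambda ] = [ b ]

Solving the linear system:
  x*      = (0.15, -1.425)
  lambda* = (-4.775)
  f(x*)   = 10.3875

x* = (0.15, -1.425), lambda* = (-4.775)


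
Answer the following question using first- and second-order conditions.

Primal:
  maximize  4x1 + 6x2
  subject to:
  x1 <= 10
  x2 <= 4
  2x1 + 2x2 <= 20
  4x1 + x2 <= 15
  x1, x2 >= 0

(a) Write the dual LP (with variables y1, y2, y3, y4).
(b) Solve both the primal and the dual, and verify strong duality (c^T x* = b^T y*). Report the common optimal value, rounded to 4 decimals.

The standard primal-dual pair for 'max c^T x s.t. A x <= b, x >= 0' is:
  Dual:  min b^T y  s.t.  A^T y >= c,  y >= 0.

So the dual LP is:
  minimize  10y1 + 4y2 + 20y3 + 15y4
  subject to:
    y1 + 2y3 + 4y4 >= 4
    y2 + 2y3 + y4 >= 6
    y1, y2, y3, y4 >= 0

Solving the primal: x* = (2.75, 4).
  primal value c^T x* = 35.
Solving the dual: y* = (0, 5, 0, 1).
  dual value b^T y* = 35.
Strong duality: c^T x* = b^T y*. Confirmed.

35


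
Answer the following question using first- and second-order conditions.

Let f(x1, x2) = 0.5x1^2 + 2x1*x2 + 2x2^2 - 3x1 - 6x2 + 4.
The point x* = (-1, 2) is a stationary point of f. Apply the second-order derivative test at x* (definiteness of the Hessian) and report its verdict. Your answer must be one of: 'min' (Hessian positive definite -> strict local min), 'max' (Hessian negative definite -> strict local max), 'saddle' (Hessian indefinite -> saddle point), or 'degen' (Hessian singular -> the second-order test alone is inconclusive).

Compute the Hessian H = grad^2 f:
  H = [[1, 2], [2, 4]]
Verify stationarity: grad f(x*) = H x* + g = (0, 0).
Eigenvalues of H: 0, 5.
H has a zero eigenvalue (singular; positive semidefinite but not definite), so H is neither positive definite, negative definite, nor indefinite. The second-order test alone is inconclusive -> degen.
(Indeed, f is constant along the null direction of H through x*, so x* is not a strict local extremum.)

degen


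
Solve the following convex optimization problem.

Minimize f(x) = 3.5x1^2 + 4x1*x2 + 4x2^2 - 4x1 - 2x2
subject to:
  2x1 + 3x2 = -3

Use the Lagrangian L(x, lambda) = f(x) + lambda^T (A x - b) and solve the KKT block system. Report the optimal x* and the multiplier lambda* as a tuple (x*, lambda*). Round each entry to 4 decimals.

Form the Lagrangian:
  L(x, lambda) = (1/2) x^T Q x + c^T x + lambda^T (A x - b)
Stationarity (grad_x L = 0): Q x + c + A^T lambda = 0.
Primal feasibility: A x = b.

This gives the KKT block system:
  [ Q   A^T ] [ x     ]   [-c ]
  [ A    0  ] [ lambda ] = [ b ]

Solving the linear system:
  x*      = (0.2553, -1.1702)
  lambda* = (3.4468)
  f(x*)   = 5.8298

x* = (0.2553, -1.1702), lambda* = (3.4468)


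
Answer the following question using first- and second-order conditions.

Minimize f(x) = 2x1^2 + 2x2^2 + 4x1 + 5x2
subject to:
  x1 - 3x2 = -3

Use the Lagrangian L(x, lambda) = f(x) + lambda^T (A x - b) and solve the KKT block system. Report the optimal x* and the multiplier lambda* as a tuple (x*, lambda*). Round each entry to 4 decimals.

Form the Lagrangian:
  L(x, lambda) = (1/2) x^T Q x + c^T x + lambda^T (A x - b)
Stationarity (grad_x L = 0): Q x + c + A^T lambda = 0.
Primal feasibility: A x = b.

This gives the KKT block system:
  [ Q   A^T ] [ x     ]   [-c ]
  [ A    0  ] [ lambda ] = [ b ]

Solving the linear system:
  x*      = (-1.575, 0.475)
  lambda* = (2.3)
  f(x*)   = 1.4875

x* = (-1.575, 0.475), lambda* = (2.3)


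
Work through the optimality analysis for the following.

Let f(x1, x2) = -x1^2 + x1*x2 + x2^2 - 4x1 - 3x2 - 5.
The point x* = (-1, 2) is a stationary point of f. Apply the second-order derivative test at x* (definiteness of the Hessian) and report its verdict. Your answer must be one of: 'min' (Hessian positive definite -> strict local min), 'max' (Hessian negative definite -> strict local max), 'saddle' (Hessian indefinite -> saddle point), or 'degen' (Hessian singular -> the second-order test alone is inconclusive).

Compute the Hessian H = grad^2 f:
  H = [[-2, 1], [1, 2]]
Verify stationarity: grad f(x*) = H x* + g = (0, 0).
Eigenvalues of H: -2.2361, 2.2361.
Eigenvalues have mixed signs, so H is indefinite -> x* is a saddle point.

saddle
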